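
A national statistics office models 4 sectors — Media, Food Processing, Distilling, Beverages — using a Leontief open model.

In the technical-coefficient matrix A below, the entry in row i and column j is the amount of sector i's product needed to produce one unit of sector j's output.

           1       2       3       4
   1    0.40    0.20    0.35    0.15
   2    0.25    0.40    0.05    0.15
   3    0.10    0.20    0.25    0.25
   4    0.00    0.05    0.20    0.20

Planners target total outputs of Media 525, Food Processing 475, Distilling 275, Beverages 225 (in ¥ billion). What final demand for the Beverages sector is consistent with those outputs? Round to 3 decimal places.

I − A =
  [   0.60    -0.20    -0.35    -0.15]
  [  -0.25     0.60    -0.05    -0.15]
  [  -0.10    -0.20     0.75    -0.25]
  [   0.00    -0.05    -0.20     0.80]
d = (I − A) x:
  d_1 = (+0.60)·525 + (-0.20)·475 + (-0.35)·275 + (-0.15)·225 = 90.000
  d_2 = (-0.25)·525 + (+0.60)·475 + (-0.05)·275 + (-0.15)·225 = 106.250
  d_3 = (-0.10)·525 + (-0.20)·475 + (+0.75)·275 + (-0.25)·225 = 2.500
  d_4 = (+0.00)·525 + (-0.05)·475 + (-0.20)·275 + (+0.80)·225 = 101.250

d_4 = 101.250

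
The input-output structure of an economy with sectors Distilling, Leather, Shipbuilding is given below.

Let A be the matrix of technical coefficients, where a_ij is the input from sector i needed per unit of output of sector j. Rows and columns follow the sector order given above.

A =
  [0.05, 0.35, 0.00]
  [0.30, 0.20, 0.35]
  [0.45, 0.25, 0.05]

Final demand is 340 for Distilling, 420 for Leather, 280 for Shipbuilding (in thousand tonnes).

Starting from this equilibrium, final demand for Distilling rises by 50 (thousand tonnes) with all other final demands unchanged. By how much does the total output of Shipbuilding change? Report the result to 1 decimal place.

I − A =
  [   0.95    -0.35     0.00]
  [  -0.30     0.80    -0.35]
  [  -0.45    -0.25     0.95]
Cofactors of I−A, C_ij = (−1)^(i+j)·(minor ij) (rows/columns in the sector order above):
  C_11 = (0.80)(0.95) − (-0.35)(-0.25) = 0.6725
  C_12 = −[(-0.30)(0.95) − (-0.35)(-0.45)] = 0.4425
  C_13 = (-0.30)(-0.25) − (0.80)(-0.45) = 0.4350
  C_21 = −[(-0.35)(0.95) − (0.00)(-0.25)] = 0.3325
  C_22 = (0.95)(0.95) − (0.00)(-0.45) = 0.9025
  C_23 = −[(0.95)(-0.25) − (-0.35)(-0.45)] = 0.3950
  C_31 = (-0.35)(-0.35) − (0.00)(0.80) = 0.1225
  C_32 = −[(0.95)(-0.35) − (0.00)(-0.30)] = 0.3325
  C_33 = (0.95)(0.80) − (-0.35)(-0.30) = 0.6550
det(I−A) = Σ_j (I−A)_1j·C_1j = (0.95)(0.6725) + (-0.35)(0.4425) + (0.00)(0.4350) = 0.4840
adj(I−A) = Cᵀ =
  [ 0.6725   0.3325   0.1225]
  [ 0.4425   0.9025   0.3325]
  [ 0.4350   0.3950   0.6550]
(I − A)⁻¹ = adj(I−A) / det(I−A) ≈
  [   1.3895     0.6870     0.2531]
  [   0.9143     1.8647     0.6870]
  [   0.8988     0.8161     1.3533]
Δx = (I − A)⁻¹ Δd with Δd having +50 in the Distilling component and 0 elsewhere.
So Δx_S = L_SD · (+50), where L_SD = adj(I−A)_SD / det(I−A) = 0.4350 / 0.4840.
Δx_S = 0.4350 × (+50) / 0.4840 = 21.75 / 0.4840 ≈ 44.9.

Δx_S = 44.9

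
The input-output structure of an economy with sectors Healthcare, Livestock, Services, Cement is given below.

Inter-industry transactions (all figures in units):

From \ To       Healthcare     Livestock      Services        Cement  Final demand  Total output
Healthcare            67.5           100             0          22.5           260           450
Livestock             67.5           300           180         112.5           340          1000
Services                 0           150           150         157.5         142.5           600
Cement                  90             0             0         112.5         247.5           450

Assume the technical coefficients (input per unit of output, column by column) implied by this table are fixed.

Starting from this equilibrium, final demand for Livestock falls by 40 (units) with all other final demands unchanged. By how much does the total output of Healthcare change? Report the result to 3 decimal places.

Δx_H = -7.842

Technical coefficients a_ij = z_ij / X_j:
  a_HH = 67.5/450 = 0.15, a_LH = 67.5/450 = 0.15, a_SH = 0/450 = 0.00, a_CH = 90/450 = 0.20
  a_HL = 100/1000 = 0.10, a_LL = 300/1000 = 0.30, a_SL = 150/1000 = 0.15, a_CL = 0/1000 = 0.00
  a_HS = 0/600 = 0.00, a_LS = 180/600 = 0.30, a_SS = 150/600 = 0.25, a_CS = 0/600 = 0.00
  a_HC = 22.5/450 = 0.05, a_LC = 112.5/450 = 0.25, a_SC = 157.5/450 = 0.35, a_CC = 112.5/450 = 0.25
I − A =
  [   0.85    -0.10     0.00    -0.05]
  [  -0.15     0.70    -0.30    -0.25]
  [   0.00    -0.15     0.75    -0.35]
  [  -0.20     0.00     0.00     0.75]
Compute the cofactors C_ij = (−1)^(i+j)·(3×3 minor ij) of I−A; the adjugate is their transpose:
adj(I−A) = Cᵀ =
  [ 0.360000   0.056250   0.022500   0.053250]
  [ 0.142875   0.470625   0.188250   0.254250]
  [ 0.073375   0.101125   0.423000   0.236000]
  [ 0.096000   0.015000   0.006000   0.396750]
det(I−A) = Σ_j (I−A)_1j·C_1j = (0.85)(0.360000) + (-0.10)(0.142875) + (0.00)(0.073375) + (-0.05)(0.096000) = 0.2869125
(I − A)⁻¹ = adj(I−A) / det(I−A) ≈
  [   1.2547     0.1961     0.0784     0.1856]
  [   0.4980     1.6403     0.6561     0.8862]
  [   0.2557     0.3525     1.4743     0.8226]
  [   0.3346     0.0523     0.0209     1.3828]
Δx = (I − A)⁻¹ Δd with Δd having -40 in the Livestock component and 0 elsewhere.
So Δx_H = L_HL · (-40), where L_HL = adj(I−A)_HL / det(I−A) = 0.056250 / 0.2869125.
Δx_H = 0.056250 × (-40) / 0.2869125 = -2.25 / 0.2869125 ≈ -7.842.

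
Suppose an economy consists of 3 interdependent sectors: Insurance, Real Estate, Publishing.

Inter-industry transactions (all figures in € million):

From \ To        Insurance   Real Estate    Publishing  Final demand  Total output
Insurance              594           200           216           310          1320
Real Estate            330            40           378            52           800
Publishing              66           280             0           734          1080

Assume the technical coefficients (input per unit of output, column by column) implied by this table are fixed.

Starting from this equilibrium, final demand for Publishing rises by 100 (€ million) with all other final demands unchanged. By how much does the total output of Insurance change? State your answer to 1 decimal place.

Δx_1 = 76.8

Technical coefficients a_ij = z_ij / X_j:
  a_11 = 594/1320 = 0.45, a_21 = 330/1320 = 0.25, a_31 = 66/1320 = 0.05
  a_12 = 200/800 = 0.25, a_22 = 40/800 = 0.05, a_32 = 280/800 = 0.35
  a_13 = 216/1080 = 0.20, a_23 = 378/1080 = 0.35, a_33 = 0/1080 = 0.00
I − A =
  [   0.55    -0.25    -0.20]
  [  -0.25     0.95    -0.35]
  [  -0.05    -0.35     1.00]
Cofactors of I−A, C_ij = (−1)^(i+j)·(minor ij) (rows/columns in the sector order above):
  C_11 = (0.95)(1.00) − (-0.35)(-0.35) = 0.8275
  C_12 = −[(-0.25)(1.00) − (-0.35)(-0.05)] = 0.2675
  C_13 = (-0.25)(-0.35) − (0.95)(-0.05) = 0.1350
  C_21 = −[(-0.25)(1.00) − (-0.20)(-0.35)] = 0.3200
  C_22 = (0.55)(1.00) − (-0.20)(-0.05) = 0.5400
  C_23 = −[(0.55)(-0.35) − (-0.25)(-0.05)] = 0.2050
  C_31 = (-0.25)(-0.35) − (-0.20)(0.95) = 0.2775
  C_32 = −[(0.55)(-0.35) − (-0.20)(-0.25)] = 0.2425
  C_33 = (0.55)(0.95) − (-0.25)(-0.25) = 0.4600
det(I−A) = Σ_j (I−A)_1j·C_1j = (0.55)(0.8275) + (-0.25)(0.2675) + (-0.20)(0.1350) = 0.36125
adj(I−A) = Cᵀ =
  [ 0.8275   0.3200   0.2775]
  [ 0.2675   0.5400   0.2425]
  [ 0.1350   0.2050   0.4600]
(I − A)⁻¹ = adj(I−A) / det(I−A) ≈
  [   2.2907     0.8858     0.7682]
  [   0.7405     1.4948     0.6713]
  [   0.3737     0.5675     1.2734]
Δx = (I − A)⁻¹ Δd with Δd having +100 in the Publishing component and 0 elsewhere.
So Δx_1 = L_13 · (+100), where L_13 = adj(I−A)_13 / det(I−A) = 0.2775 / 0.36125.
Δx_1 = 0.2775 × (+100) / 0.36125 = 27.75 / 0.36125 ≈ 76.8.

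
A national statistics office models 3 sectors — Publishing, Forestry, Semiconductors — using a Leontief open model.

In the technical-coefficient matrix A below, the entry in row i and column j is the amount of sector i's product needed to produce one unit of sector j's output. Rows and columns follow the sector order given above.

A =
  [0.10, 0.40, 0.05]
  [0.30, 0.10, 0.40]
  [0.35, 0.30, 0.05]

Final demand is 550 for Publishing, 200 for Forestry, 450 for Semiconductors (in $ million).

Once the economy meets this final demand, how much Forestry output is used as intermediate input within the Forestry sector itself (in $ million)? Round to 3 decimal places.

z_FF = 120.955

I − A =
  [   0.90    -0.40    -0.05]
  [  -0.30     0.90    -0.40]
  [  -0.35    -0.30     0.95]
Cofactors of I−A, C_ij = (−1)^(i+j)·(minor ij) (rows/columns in the sector order above):
  C_11 = (0.90)(0.95) − (-0.40)(-0.30) = 0.7350
  C_12 = −[(-0.30)(0.95) − (-0.40)(-0.35)] = 0.4250
  C_13 = (-0.30)(-0.30) − (0.90)(-0.35) = 0.4050
  C_21 = −[(-0.40)(0.95) − (-0.05)(-0.30)] = 0.3950
  C_22 = (0.90)(0.95) − (-0.05)(-0.35) = 0.8375
  C_23 = −[(0.90)(-0.30) − (-0.40)(-0.35)] = 0.4100
  C_31 = (-0.40)(-0.40) − (-0.05)(0.90) = 0.2050
  C_32 = −[(0.90)(-0.40) − (-0.05)(-0.30)] = 0.3750
  C_33 = (0.90)(0.90) − (-0.40)(-0.30) = 0.6900
det(I−A) = Σ_j (I−A)_1j·C_1j = (0.90)(0.7350) + (-0.40)(0.4250) + (-0.05)(0.4050) = 0.47125
adj(I−A) = Cᵀ =
  [ 0.7350   0.3950   0.2050]
  [ 0.4250   0.8375   0.3750]
  [ 0.4050   0.4100   0.6900]
(I − A)⁻¹ = adj(I−A) / det(I−A) ≈
  [   1.5597     0.8382     0.4350]
  [   0.9019     1.7772     0.7958]
  [   0.8594     0.8700     1.4642]
First solve x = (I − A)⁻¹ d = adj(I−A)·d / det(I−A); in particular x_F = (0.4250·550 + 0.8375·200 + 0.3750·450) / 0.47125 = 570.00 / 0.47125 ≈ 1209.54907.
Intermediate flow from F to F: z_FF = a_FF · x_F = 0.10 × 570.00 / 0.47125 = 57.00 / 0.47125 ≈ 120.955.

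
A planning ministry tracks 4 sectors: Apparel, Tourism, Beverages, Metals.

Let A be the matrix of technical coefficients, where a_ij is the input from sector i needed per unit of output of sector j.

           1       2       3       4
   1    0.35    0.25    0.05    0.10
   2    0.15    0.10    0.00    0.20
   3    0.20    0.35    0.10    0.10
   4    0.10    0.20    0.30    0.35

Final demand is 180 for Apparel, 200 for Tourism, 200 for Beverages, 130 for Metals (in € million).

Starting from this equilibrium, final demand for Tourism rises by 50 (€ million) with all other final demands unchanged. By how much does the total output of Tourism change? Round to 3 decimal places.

I − A =
  [   0.65    -0.25    -0.05    -0.10]
  [  -0.15     0.90     0.00    -0.20]
  [  -0.20    -0.35     0.90    -0.10]
  [  -0.10    -0.20    -0.30     0.65]
Compute the cofactors C_ij = (−1)^(i+j)·(3×3 minor ij) of I−A; the adjugate is their transpose:
adj(I−A) = Cᵀ =
  [ 0.442500   0.179625   0.069250   0.134000]
  [ 0.113250   0.338750   0.049375   0.129250]
  [ 0.162125   0.196375   0.312875   0.133500]
  [ 0.177750   0.222500   0.170250   0.481125]
det(I−A) = Σ_j (I−A)_1j·C_1j = (0.65)(0.442500) + (-0.25)(0.113250) + (-0.05)(0.162125) + (-0.10)(0.177750) = 0.23343125
(I − A)⁻¹ = adj(I−A) / det(I−A) ≈
  [   1.8956     0.7695     0.2967     0.5740]
  [   0.4852     1.4512     0.2115     0.5537]
  [   0.6945     0.8413     1.3403     0.5719]
  [   0.7615     0.9532     0.7293     2.0611]
Δx = (I − A)⁻¹ Δd with Δd having +50 in the Tourism component and 0 elsewhere.
So Δx_2 = L_22 · (+50), where L_22 = adj(I−A)_22 / det(I−A) = 0.338750 / 0.23343125.
Δx_2 = 0.338750 × (+50) / 0.23343125 = 16.9375 / 0.23343125 ≈ 72.559.

Δx_2 = 72.559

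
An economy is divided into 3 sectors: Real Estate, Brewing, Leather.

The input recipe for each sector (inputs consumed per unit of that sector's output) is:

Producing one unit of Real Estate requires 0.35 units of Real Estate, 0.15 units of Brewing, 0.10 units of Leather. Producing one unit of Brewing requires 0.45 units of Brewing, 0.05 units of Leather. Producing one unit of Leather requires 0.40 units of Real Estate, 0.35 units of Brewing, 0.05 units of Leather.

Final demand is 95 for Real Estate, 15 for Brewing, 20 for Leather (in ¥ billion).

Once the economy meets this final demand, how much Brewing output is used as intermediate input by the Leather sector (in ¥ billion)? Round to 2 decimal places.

z_BL = 15.67

I − A =
  [   0.65     0.00    -0.40]
  [  -0.15     0.55    -0.35]
  [  -0.10    -0.05     0.95]
Cofactors of I−A, C_ij = (−1)^(i+j)·(minor ij) (rows/columns in the sector order above):
  C_11 = (0.55)(0.95) − (-0.35)(-0.05) = 0.5050
  C_12 = −[(-0.15)(0.95) − (-0.35)(-0.10)] = 0.1775
  C_13 = (-0.15)(-0.05) − (0.55)(-0.10) = 0.0625
  C_21 = −[(0.00)(0.95) − (-0.40)(-0.05)] = 0.0200
  C_22 = (0.65)(0.95) − (-0.40)(-0.10) = 0.5775
  C_23 = −[(0.65)(-0.05) − (0.00)(-0.10)] = 0.0325
  C_31 = (0.00)(-0.35) − (-0.40)(0.55) = 0.2200
  C_32 = −[(0.65)(-0.35) − (-0.40)(-0.15)] = 0.2875
  C_33 = (0.65)(0.55) − (0.00)(-0.15) = 0.3575
det(I−A) = Σ_j (I−A)_1j·C_1j = (0.65)(0.5050) + (0.00)(0.1775) + (-0.40)(0.0625) = 0.30325
adj(I−A) = Cᵀ =
  [ 0.5050   0.0200   0.2200]
  [ 0.1775   0.5775   0.2875]
  [ 0.0625   0.0325   0.3575]
(I − A)⁻¹ = adj(I−A) / det(I−A) ≈
  [   1.6653     0.0660     0.7255]
  [   0.5853     1.9044     0.9481]
  [   0.2061     0.1072     1.1789]
First solve x = (I − A)⁻¹ d = adj(I−A)·d / det(I−A); in particular x_L = (0.0625·95 + 0.0325·15 + 0.3575·20) / 0.30325 = 13.575 / 0.30325 ≈ 44.7650.
Intermediate flow from B to L: z_BL = a_BL · x_L = 0.35 × 13.575 / 0.30325 = 4.75125 / 0.30325 ≈ 15.67.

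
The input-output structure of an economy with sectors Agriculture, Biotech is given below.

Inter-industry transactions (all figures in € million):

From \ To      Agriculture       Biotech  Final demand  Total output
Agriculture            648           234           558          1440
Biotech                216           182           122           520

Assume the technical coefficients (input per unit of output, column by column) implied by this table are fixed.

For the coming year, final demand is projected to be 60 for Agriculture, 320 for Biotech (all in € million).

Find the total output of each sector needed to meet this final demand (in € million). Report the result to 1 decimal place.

x_1 = 631.0, x_2 = 637.9

Technical coefficients a_ij = z_ij / X_j:
  a_11 = 648/1440 = 0.45, a_21 = 216/1440 = 0.15
  a_12 = 234/520 = 0.45, a_22 = 182/520 = 0.35
I − A =
  [   0.55    -0.45]
  [  -0.15     0.65]
det(I−A) = (0.55)(0.65) − (-0.45)(-0.15) = 0.2900
adj(I−A) = [[0.65, 0.45], [0.15, 0.55]]
(I − A)⁻¹ = adj(I−A) / det(I−A) ≈
  [   2.2414     1.5517]
  [   0.5172     1.8966]
x = (I − A)⁻¹ d = adj(I−A)·d / det(I−A), with det(I−A) = 0.2900:
  x_1 = (0.65·60 + 0.45·320) / 0.2900 = 183.00 / 0.2900 ≈ 631.0
  x_2 = (0.15·60 + 0.55·320) / 0.2900 = 185.00 / 0.2900 ≈ 637.9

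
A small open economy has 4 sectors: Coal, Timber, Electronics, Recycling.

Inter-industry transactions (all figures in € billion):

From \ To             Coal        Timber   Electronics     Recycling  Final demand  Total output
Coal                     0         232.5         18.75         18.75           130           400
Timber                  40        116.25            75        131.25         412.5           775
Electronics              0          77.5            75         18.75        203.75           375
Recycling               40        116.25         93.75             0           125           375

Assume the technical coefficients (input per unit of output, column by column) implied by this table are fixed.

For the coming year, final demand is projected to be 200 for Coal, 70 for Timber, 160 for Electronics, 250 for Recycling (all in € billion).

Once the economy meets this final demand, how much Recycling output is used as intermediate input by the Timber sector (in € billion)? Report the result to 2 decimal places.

Technical coefficients a_ij = z_ij / X_j:
  a_11 = 0/400 = 0.00, a_21 = 40/400 = 0.10, a_31 = 0/400 = 0.00, a_41 = 40/400 = 0.10
  a_12 = 232.5/775 = 0.30, a_22 = 116.25/775 = 0.15, a_32 = 77.5/775 = 0.10, a_42 = 116.25/775 = 0.15
  a_13 = 18.75/375 = 0.05, a_23 = 75/375 = 0.20, a_33 = 75/375 = 0.20, a_43 = 93.75/375 = 0.25
  a_14 = 18.75/375 = 0.05, a_24 = 131.25/375 = 0.35, a_34 = 18.75/375 = 0.05, a_44 = 0/375 = 0.00
I − A =
  [   1.00    -0.30    -0.05    -0.05]
  [  -0.10     0.85    -0.20    -0.35]
  [   0.00    -0.10     0.80    -0.05]
  [  -0.10    -0.15    -0.25     1.00]
Compute the cofactors C_ij = (−1)^(i+j)·(3×3 minor ij) of I−A; the adjugate is their transpose:
adj(I−A) = Cᵀ =
  [ 0.597125   0.248875   0.138250   0.123875]
  [ 0.107750   0.783250   0.294500   0.294250]
  [ 0.018500   0.108500   0.752000   0.076500]
  [ 0.080500   0.169500   0.246000   0.635500]
det(I−A) = Σ_j (I−A)_1j·C_1j = (1.00)(0.597125) + (-0.30)(0.107750) + (-0.05)(0.018500) + (-0.05)(0.080500) = 0.55985
(I − A)⁻¹ = adj(I−A) / det(I−A) ≈
  [   1.0666     0.4445     0.2469     0.2213]
  [   0.1925     1.3990     0.5260     0.5256]
  [   0.0330     0.1938     1.3432     0.1366]
  [   0.1438     0.3028     0.4394     1.1351]
First solve x = (I − A)⁻¹ d = adj(I−A)·d / det(I−A); in particular x_2 = (0.107750·200 + 0.783250·70 + 0.294500·160 + 0.294250·250) / 0.55985 = 197.06 / 0.55985 ≈ 351.9871.
Intermediate flow from 4 to 2: z_42 = a_42 · x_2 = 0.15 × 197.06 / 0.55985 = 29.559 / 0.55985 ≈ 52.80.

z_42 = 52.80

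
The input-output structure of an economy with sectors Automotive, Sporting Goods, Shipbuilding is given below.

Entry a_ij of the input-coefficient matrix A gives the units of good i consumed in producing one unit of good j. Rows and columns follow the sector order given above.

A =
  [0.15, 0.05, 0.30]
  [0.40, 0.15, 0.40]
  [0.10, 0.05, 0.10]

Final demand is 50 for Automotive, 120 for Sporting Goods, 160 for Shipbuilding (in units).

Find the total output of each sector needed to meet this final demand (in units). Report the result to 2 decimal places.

x_1 = 152.04, x_2 = 312.51, x_3 = 212.03

I − A =
  [   0.85    -0.05    -0.30]
  [  -0.40     0.85    -0.40]
  [  -0.10    -0.05     0.90]
Cofactors of I−A, C_ij = (−1)^(i+j)·(minor ij) (rows/columns in the sector order above):
  C_11 = (0.85)(0.90) − (-0.40)(-0.05) = 0.7450
  C_12 = −[(-0.40)(0.90) − (-0.40)(-0.10)] = 0.4000
  C_13 = (-0.40)(-0.05) − (0.85)(-0.10) = 0.1050
  C_21 = −[(-0.05)(0.90) − (-0.30)(-0.05)] = 0.0600
  C_22 = (0.85)(0.90) − (-0.30)(-0.10) = 0.7350
  C_23 = −[(0.85)(-0.05) − (-0.05)(-0.10)] = 0.0475
  C_31 = (-0.05)(-0.40) − (-0.30)(0.85) = 0.2750
  C_32 = −[(0.85)(-0.40) − (-0.30)(-0.40)] = 0.4600
  C_33 = (0.85)(0.85) − (-0.05)(-0.40) = 0.7025
det(I−A) = Σ_j (I−A)_1j·C_1j = (0.85)(0.7450) + (-0.05)(0.4000) + (-0.30)(0.1050) = 0.58175
adj(I−A) = Cᵀ =
  [ 0.7450   0.0600   0.2750]
  [ 0.4000   0.7350   0.4600]
  [ 0.1050   0.0475   0.7025]
(I − A)⁻¹ = adj(I−A) / det(I−A) ≈
  [   1.2806     0.1031     0.4727]
  [   0.6876     1.2634     0.7907]
  [   0.1805     0.0817     1.2076]
x = (I − A)⁻¹ d = adj(I−A)·d / det(I−A), with det(I−A) = 0.58175:
  x_1 = (0.7450·50 + 0.0600·120 + 0.2750·160) / 0.58175 = 88.45 / 0.58175 ≈ 152.04
  x_2 = (0.4000·50 + 0.7350·120 + 0.4600·160) / 0.58175 = 181.80 / 0.58175 ≈ 312.51
  x_3 = (0.1050·50 + 0.0475·120 + 0.7025·160) / 0.58175 = 123.35 / 0.58175 ≈ 212.03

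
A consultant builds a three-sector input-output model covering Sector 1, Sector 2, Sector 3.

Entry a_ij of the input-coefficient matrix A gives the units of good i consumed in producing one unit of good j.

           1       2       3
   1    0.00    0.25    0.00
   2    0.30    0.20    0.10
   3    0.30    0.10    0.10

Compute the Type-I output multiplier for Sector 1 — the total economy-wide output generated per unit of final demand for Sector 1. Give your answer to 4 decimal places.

m_1 = 2.0157

I − A =
  [   1.00    -0.25     0.00]
  [  -0.30     0.80    -0.10]
  [  -0.30    -0.10     0.90]
Cofactors of I−A, C_ij = (−1)^(i+j)·(minor ij) (rows/columns in the sector order above):
  C_11 = (0.80)(0.90) − (-0.10)(-0.10) = 0.7100
  C_12 = −[(-0.30)(0.90) − (-0.10)(-0.30)] = 0.3000
  C_13 = (-0.30)(-0.10) − (0.80)(-0.30) = 0.2700
  C_21 = −[(-0.25)(0.90) − (0.00)(-0.10)] = 0.2250
  C_22 = (1.00)(0.90) − (0.00)(-0.30) = 0.9000
  C_23 = −[(1.00)(-0.10) − (-0.25)(-0.30)] = 0.1750
  C_31 = (-0.25)(-0.10) − (0.00)(0.80) = 0.0250
  C_32 = −[(1.00)(-0.10) − (0.00)(-0.30)] = 0.1000
  C_33 = (1.00)(0.80) − (-0.25)(-0.30) = 0.7250
det(I−A) = Σ_j (I−A)_1j·C_1j = (1.00)(0.7100) + (-0.25)(0.3000) + (0.00)(0.2700) = 0.6350
adj(I−A) = Cᵀ =
  [ 0.7100   0.2250   0.0250]
  [ 0.3000   0.9000   0.1000]
  [ 0.2700   0.1750   0.7250]
(I − A)⁻¹ = adj(I−A) / det(I−A) ≈
  [   1.11811     0.35433     0.03937]
  [   0.47244     1.41732     0.15748]
  [   0.42520     0.27559     1.14173]
The output multiplier for sector j is the column-j sum of the Leontief inverse (I − A)⁻¹ = adj(I−A) / det(I−A).
Column 1 of adj(I−A): (0.7100, 0.3000, 0.2700); det(I−A) = 0.6350.
m_1 = (0.7100 + 0.3000 + 0.2700) / 0.6350 = 1.28 / 0.6350 ≈ 2.0157.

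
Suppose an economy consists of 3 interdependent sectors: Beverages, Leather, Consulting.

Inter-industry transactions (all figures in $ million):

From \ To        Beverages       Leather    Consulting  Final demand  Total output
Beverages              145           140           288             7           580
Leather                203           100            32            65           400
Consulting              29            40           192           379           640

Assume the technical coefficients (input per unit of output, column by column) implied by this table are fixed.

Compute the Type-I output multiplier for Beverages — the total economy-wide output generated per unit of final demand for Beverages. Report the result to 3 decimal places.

Technical coefficients a_ij = z_ij / X_j:
  a_11 = 145/580 = 0.25, a_21 = 203/580 = 0.35, a_31 = 29/580 = 0.05
  a_12 = 140/400 = 0.35, a_22 = 100/400 = 0.25, a_32 = 40/400 = 0.10
  a_13 = 288/640 = 0.45, a_23 = 32/640 = 0.05, a_33 = 192/640 = 0.30
I − A =
  [   0.75    -0.35    -0.45]
  [  -0.35     0.75    -0.05]
  [  -0.05    -0.10     0.70]
Cofactors of I−A, C_ij = (−1)^(i+j)·(minor ij) (rows/columns in the sector order above):
  C_11 = (0.75)(0.70) − (-0.05)(-0.10) = 0.5200
  C_12 = −[(-0.35)(0.70) − (-0.05)(-0.05)] = 0.2475
  C_13 = (-0.35)(-0.10) − (0.75)(-0.05) = 0.0725
  C_21 = −[(-0.35)(0.70) − (-0.45)(-0.10)] = 0.2900
  C_22 = (0.75)(0.70) − (-0.45)(-0.05) = 0.5025
  C_23 = −[(0.75)(-0.10) − (-0.35)(-0.05)] = 0.0925
  C_31 = (-0.35)(-0.05) − (-0.45)(0.75) = 0.3550
  C_32 = −[(0.75)(-0.05) − (-0.45)(-0.35)] = 0.1950
  C_33 = (0.75)(0.75) − (-0.35)(-0.35) = 0.4400
det(I−A) = Σ_j (I−A)_1j·C_1j = (0.75)(0.5200) + (-0.35)(0.2475) + (-0.45)(0.0725) = 0.27075
adj(I−A) = Cᵀ =
  [ 0.5200   0.2900   0.3550]
  [ 0.2475   0.5025   0.1950]
  [ 0.0725   0.0925   0.4400]
(I − A)⁻¹ = adj(I−A) / det(I−A) ≈
  [   1.9206     1.0711     1.3112]
  [   0.9141     1.8560     0.7202]
  [   0.2678     0.3416     1.6251]
The output multiplier for sector j is the column-j sum of the Leontief inverse (I − A)⁻¹ = adj(I−A) / det(I−A).
Column 1 of adj(I−A): (0.5200, 0.2475, 0.0725); det(I−A) = 0.27075.
m_1 = (0.5200 + 0.2475 + 0.0725) / 0.27075 = 0.84 / 0.27075 ≈ 3.102.

m_1 = 3.102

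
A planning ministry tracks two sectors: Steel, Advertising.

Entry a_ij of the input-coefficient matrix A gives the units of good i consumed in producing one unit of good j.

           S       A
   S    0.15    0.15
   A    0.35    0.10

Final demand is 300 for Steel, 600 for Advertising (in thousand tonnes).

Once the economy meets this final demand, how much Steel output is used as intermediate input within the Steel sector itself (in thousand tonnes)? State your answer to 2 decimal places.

I − A =
  [   0.85    -0.15]
  [  -0.35     0.90]
det(I−A) = (0.85)(0.90) − (-0.15)(-0.35) = 0.7125
adj(I−A) = [[0.90, 0.15], [0.35, 0.85]]
(I − A)⁻¹ = adj(I−A) / det(I−A) ≈
  [   1.2632     0.2105]
  [   0.4912     1.1930]
First solve x = (I − A)⁻¹ d = adj(I−A)·d / det(I−A); in particular x_S = (0.90·300 + 0.15·600) / 0.7125 = 360.00 / 0.7125 ≈ 505.2632.
Intermediate flow from S to S: z_SS = a_SS · x_S = 0.15 × 360.00 / 0.7125 = 54.00 / 0.7125 ≈ 75.79.

z_SS = 75.79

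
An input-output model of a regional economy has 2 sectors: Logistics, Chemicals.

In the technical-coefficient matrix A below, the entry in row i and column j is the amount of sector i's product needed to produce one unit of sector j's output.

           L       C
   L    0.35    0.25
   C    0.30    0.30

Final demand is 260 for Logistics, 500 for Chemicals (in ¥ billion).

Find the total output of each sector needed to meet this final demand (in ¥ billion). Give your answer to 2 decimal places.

x_L = 807.89, x_C = 1060.53

I − A =
  [   0.65    -0.25]
  [  -0.30     0.70]
det(I−A) = (0.65)(0.70) − (-0.25)(-0.30) = 0.3800
adj(I−A) = [[0.70, 0.25], [0.30, 0.65]]
(I − A)⁻¹ = adj(I−A) / det(I−A) ≈
  [   1.8421     0.6579]
  [   0.7895     1.7105]
x = (I − A)⁻¹ d = adj(I−A)·d / det(I−A), with det(I−A) = 0.3800:
  x_L = (0.70·260 + 0.25·500) / 0.3800 = 307.00 / 0.3800 ≈ 807.89
  x_C = (0.30·260 + 0.65·500) / 0.3800 = 403.00 / 0.3800 ≈ 1060.53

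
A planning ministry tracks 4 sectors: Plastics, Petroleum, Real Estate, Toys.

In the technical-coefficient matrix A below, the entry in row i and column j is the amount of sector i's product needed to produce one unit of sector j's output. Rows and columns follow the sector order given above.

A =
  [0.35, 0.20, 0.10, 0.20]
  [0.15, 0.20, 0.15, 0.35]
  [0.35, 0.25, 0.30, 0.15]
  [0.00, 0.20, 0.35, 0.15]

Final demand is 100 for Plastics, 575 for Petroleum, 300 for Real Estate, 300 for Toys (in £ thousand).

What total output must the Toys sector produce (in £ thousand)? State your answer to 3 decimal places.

x_4 = 2097.482

I − A =
  [   0.65    -0.20    -0.10    -0.20]
  [  -0.15     0.80    -0.15    -0.35]
  [  -0.35    -0.25     0.70    -0.15]
  [   0.00    -0.20    -0.35     0.85]
Compute the cofactors C_ij = (−1)^(i+j)·(3×3 minor ij) of I−A; the adjugate is their transpose:
adj(I−A) = Cᵀ =
  [ 0.318000   0.178250   0.173000   0.178750]
  [ 0.168875   0.298375   0.185750   0.195375]
  [ 0.249875   0.231125   0.365000   0.218375]
  [ 0.142625   0.165375   0.194000   0.276375]
det(I−A) = Σ_j (I−A)_1j·C_1j = (0.65)(0.318000) + (-0.20)(0.168875) + (-0.10)(0.249875) + (-0.20)(0.142625) = 0.1194125
(I − A)⁻¹ = adj(I−A) / det(I−A) ≈
  [   2.6630     1.4927     1.4488     1.4969]
  [   1.4142     2.4987     1.5555     1.6361]
  [   2.0925     1.9355     3.0566     1.8287]
  [   1.1944     1.3849     1.6246     2.3145]
x = (I − A)⁻¹ d = adj(I−A)·d / det(I−A), with det(I−A) = 0.1194125:
  x_1 = (0.318000·100 + 0.178250·575 + 0.173000·300 + 0.178750·300) / 0.1194125 = 239.81875 / 0.1194125 ≈ 2008.322
  x_2 = (0.168875·100 + 0.298375·575 + 0.185750·300 + 0.195375·300) / 0.1194125 = 302.790625 / 0.1194125 ≈ 2535.669
  x_3 = (0.249875·100 + 0.231125·575 + 0.365000·300 + 0.218375·300) / 0.1194125 = 332.896875 / 0.1194125 ≈ 2787.789
  x_4 = (0.142625·100 + 0.165375·575 + 0.194000·300 + 0.276375·300) / 0.1194125 = 250.465625 / 0.1194125 ≈ 2097.482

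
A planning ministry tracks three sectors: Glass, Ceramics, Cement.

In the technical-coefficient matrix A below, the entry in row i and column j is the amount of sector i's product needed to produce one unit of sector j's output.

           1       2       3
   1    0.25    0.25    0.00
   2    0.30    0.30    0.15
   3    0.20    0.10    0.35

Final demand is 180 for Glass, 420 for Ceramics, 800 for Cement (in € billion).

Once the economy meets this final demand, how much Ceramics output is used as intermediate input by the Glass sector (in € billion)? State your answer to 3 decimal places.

I − A =
  [   0.75    -0.25     0.00]
  [  -0.30     0.70    -0.15]
  [  -0.20    -0.10     0.65]
Cofactors of I−A, C_ij = (−1)^(i+j)·(minor ij) (rows/columns in the sector order above):
  C_11 = (0.70)(0.65) − (-0.15)(-0.10) = 0.4400
  C_12 = −[(-0.30)(0.65) − (-0.15)(-0.20)] = 0.2250
  C_13 = (-0.30)(-0.10) − (0.70)(-0.20) = 0.1700
  C_21 = −[(-0.25)(0.65) − (0.00)(-0.10)] = 0.1625
  C_22 = (0.75)(0.65) − (0.00)(-0.20) = 0.4875
  C_23 = −[(0.75)(-0.10) − (-0.25)(-0.20)] = 0.1250
  C_31 = (-0.25)(-0.15) − (0.00)(0.70) = 0.0375
  C_32 = −[(0.75)(-0.15) − (0.00)(-0.30)] = 0.1125
  C_33 = (0.75)(0.70) − (-0.25)(-0.30) = 0.4500
det(I−A) = Σ_j (I−A)_1j·C_1j = (0.75)(0.4400) + (-0.25)(0.2250) + (0.00)(0.1700) = 0.27375
adj(I−A) = Cᵀ =
  [ 0.4400   0.1625   0.0375]
  [ 0.2250   0.4875   0.1125]
  [ 0.1700   0.1250   0.4500]
(I − A)⁻¹ = adj(I−A) / det(I−A) ≈
  [   1.6073     0.5936     0.1370]
  [   0.8219     1.7808     0.4110]
  [   0.6210     0.4566     1.6438]
First solve x = (I − A)⁻¹ d = adj(I−A)·d / det(I−A); in particular x_1 = (0.4400·180 + 0.1625·420 + 0.0375·800) / 0.27375 = 177.45 / 0.27375 ≈ 648.21918.
Intermediate flow from 2 to 1: z_21 = a_21 · x_1 = 0.30 × 177.45 / 0.27375 = 53.235 / 0.27375 ≈ 194.466.

z_21 = 194.466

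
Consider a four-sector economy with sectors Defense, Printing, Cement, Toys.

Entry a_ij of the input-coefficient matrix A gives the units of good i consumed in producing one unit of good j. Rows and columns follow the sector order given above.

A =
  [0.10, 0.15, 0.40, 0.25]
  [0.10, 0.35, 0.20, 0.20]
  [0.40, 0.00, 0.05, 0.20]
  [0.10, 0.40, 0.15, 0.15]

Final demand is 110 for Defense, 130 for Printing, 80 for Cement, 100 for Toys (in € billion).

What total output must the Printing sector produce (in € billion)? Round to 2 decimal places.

x_P = 583.89

I − A =
  [   0.90    -0.15    -0.40    -0.25]
  [  -0.10     0.65    -0.20    -0.20]
  [  -0.40     0.00     0.95    -0.20]
  [  -0.10    -0.40    -0.15     0.85]
Compute the cofactors C_ij = (−1)^(i+j)·(3×3 minor ij) of I−A; the adjugate is their transpose:
adj(I−A) = Cᵀ =
  [ 0.413375   0.243625   0.263375   0.240875]
  [ 0.180750   0.517000   0.220750   0.226750]
  [ 0.210000   0.166000   0.383250   0.191000]
  [ 0.170750   0.301250   0.202500   0.425500]
det(I−A) = Σ_j (I−A)_1j·C_1j = (0.90)(0.413375) + (-0.15)(0.180750) + (-0.40)(0.210000) + (-0.25)(0.170750) = 0.2182375
(I − A)⁻¹ = adj(I−A) / det(I−A) ≈
  [   1.8942     1.1163     1.2068     1.1037]
  [   0.8282     2.3690     1.0115     1.0390]
  [   0.9623     0.7606     1.7561     0.8752]
  [   0.7824     1.3804     0.9279     1.9497]
x = (I − A)⁻¹ d = adj(I−A)·d / det(I−A), with det(I−A) = 0.2182375:
  x_D = (0.413375·110 + 0.243625·130 + 0.263375·80 + 0.240875·100) / 0.2182375 = 122.30 / 0.2182375 ≈ 560.40
  x_P = (0.180750·110 + 0.517000·130 + 0.220750·80 + 0.226750·100) / 0.2182375 = 127.4275 / 0.2182375 ≈ 583.89
  x_C = (0.210000·110 + 0.166000·130 + 0.383250·80 + 0.191000·100) / 0.2182375 = 94.44 / 0.2182375 ≈ 432.74
  x_T = (0.170750·110 + 0.301250·130 + 0.202500·80 + 0.425500·100) / 0.2182375 = 116.695 / 0.2182375 ≈ 534.72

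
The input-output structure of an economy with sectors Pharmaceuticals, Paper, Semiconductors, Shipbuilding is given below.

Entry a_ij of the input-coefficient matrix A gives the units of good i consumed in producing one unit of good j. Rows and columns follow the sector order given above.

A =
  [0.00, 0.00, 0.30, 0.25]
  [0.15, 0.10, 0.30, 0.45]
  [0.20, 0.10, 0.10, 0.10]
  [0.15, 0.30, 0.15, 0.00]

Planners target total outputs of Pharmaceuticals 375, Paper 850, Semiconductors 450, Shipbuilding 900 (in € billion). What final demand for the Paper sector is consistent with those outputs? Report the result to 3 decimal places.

I − A =
  [   1.00     0.00    -0.30    -0.25]
  [  -0.15     0.90    -0.30    -0.45]
  [  -0.20    -0.10     0.90    -0.10]
  [  -0.15    -0.30    -0.15     1.00]
d = (I − A) x:
  d_1 = (+1.00)·375 + (+0.00)·850 + (-0.30)·450 + (-0.25)·900 = 15.000
  d_2 = (-0.15)·375 + (+0.90)·850 + (-0.30)·450 + (-0.45)·900 = 168.750
  d_3 = (-0.20)·375 + (-0.10)·850 + (+0.90)·450 + (-0.10)·900 = 155.000
  d_4 = (-0.15)·375 + (-0.30)·850 + (-0.15)·450 + (+1.00)·900 = 521.250

d_2 = 168.750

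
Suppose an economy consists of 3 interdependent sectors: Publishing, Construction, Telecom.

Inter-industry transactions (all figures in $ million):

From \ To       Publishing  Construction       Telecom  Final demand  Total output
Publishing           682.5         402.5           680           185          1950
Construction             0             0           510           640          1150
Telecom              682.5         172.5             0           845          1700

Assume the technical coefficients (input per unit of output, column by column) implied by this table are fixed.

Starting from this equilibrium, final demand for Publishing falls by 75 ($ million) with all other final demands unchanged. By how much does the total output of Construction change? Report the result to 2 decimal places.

Δx_C = -17.74

Technical coefficients a_ij = z_ij / X_j:
  a_PP = 682.5/1950 = 0.35, a_CP = 0/1950 = 0.00, a_TP = 682.5/1950 = 0.35
  a_PC = 402.5/1150 = 0.35, a_CC = 0/1150 = 0.00, a_TC = 172.5/1150 = 0.15
  a_PT = 680/1700 = 0.40, a_CT = 510/1700 = 0.30, a_TT = 0/1700 = 0.00
I − A =
  [   0.65    -0.35    -0.40]
  [   0.00     1.00    -0.30]
  [  -0.35    -0.15     1.00]
Cofactors of I−A, C_ij = (−1)^(i+j)·(minor ij) (rows/columns in the sector order above):
  C_11 = (1.00)(1.00) − (-0.30)(-0.15) = 0.9550
  C_12 = −[(0.00)(1.00) − (-0.30)(-0.35)] = 0.1050
  C_13 = (0.00)(-0.15) − (1.00)(-0.35) = 0.3500
  C_21 = −[(-0.35)(1.00) − (-0.40)(-0.15)] = 0.4100
  C_22 = (0.65)(1.00) − (-0.40)(-0.35) = 0.5100
  C_23 = −[(0.65)(-0.15) − (-0.35)(-0.35)] = 0.2200
  C_31 = (-0.35)(-0.30) − (-0.40)(1.00) = 0.5050
  C_32 = −[(0.65)(-0.30) − (-0.40)(0.00)] = 0.1950
  C_33 = (0.65)(1.00) − (-0.35)(0.00) = 0.6500
det(I−A) = Σ_j (I−A)_1j·C_1j = (0.65)(0.9550) + (-0.35)(0.1050) + (-0.40)(0.3500) = 0.4440
adj(I−A) = Cᵀ =
  [ 0.9550   0.4100   0.5050]
  [ 0.1050   0.5100   0.1950]
  [ 0.3500   0.2200   0.6500]
(I − A)⁻¹ = adj(I−A) / det(I−A) ≈
  [   2.1509     0.9234     1.1374]
  [   0.2365     1.1486     0.4392]
  [   0.7883     0.4955     1.4640]
Δx = (I − A)⁻¹ Δd with Δd having -75 in the Publishing component and 0 elsewhere.
So Δx_C = L_CP · (-75), where L_CP = adj(I−A)_CP / det(I−A) = 0.1050 / 0.4440.
Δx_C = 0.1050 × (-75) / 0.4440 = -7.875 / 0.4440 ≈ -17.74.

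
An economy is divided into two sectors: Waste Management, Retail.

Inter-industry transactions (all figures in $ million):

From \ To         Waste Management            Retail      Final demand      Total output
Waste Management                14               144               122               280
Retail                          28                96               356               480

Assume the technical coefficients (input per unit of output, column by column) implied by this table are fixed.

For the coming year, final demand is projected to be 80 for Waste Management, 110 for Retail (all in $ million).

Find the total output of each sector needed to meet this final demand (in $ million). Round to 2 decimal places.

Technical coefficients a_ij = z_ij / X_j:
  a_WW = 14/280 = 0.05, a_RW = 28/280 = 0.10
  a_WR = 144/480 = 0.30, a_RR = 96/480 = 0.20
I − A =
  [   0.95    -0.30]
  [  -0.10     0.80]
det(I−A) = (0.95)(0.80) − (-0.30)(-0.10) = 0.7300
adj(I−A) = [[0.80, 0.30], [0.10, 0.95]]
(I − A)⁻¹ = adj(I−A) / det(I−A) ≈
  [   1.0959     0.4110]
  [   0.1370     1.3014]
x = (I − A)⁻¹ d = adj(I−A)·d / det(I−A), with det(I−A) = 0.7300:
  x_W = (0.80·80 + 0.30·110) / 0.7300 = 97.00 / 0.7300 ≈ 132.88
  x_R = (0.10·80 + 0.95·110) / 0.7300 = 112.50 / 0.7300 ≈ 154.11

x_W = 132.88, x_R = 154.11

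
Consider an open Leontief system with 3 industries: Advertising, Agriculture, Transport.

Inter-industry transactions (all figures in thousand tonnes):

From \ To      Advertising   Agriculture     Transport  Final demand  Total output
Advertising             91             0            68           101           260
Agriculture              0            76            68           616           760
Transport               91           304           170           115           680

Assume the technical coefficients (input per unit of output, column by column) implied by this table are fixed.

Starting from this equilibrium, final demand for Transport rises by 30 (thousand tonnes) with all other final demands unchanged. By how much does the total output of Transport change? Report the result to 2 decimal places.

Technical coefficients a_ij = z_ij / X_j:
  a_11 = 91/260 = 0.35, a_21 = 0/260 = 0.00, a_31 = 91/260 = 0.35
  a_12 = 0/760 = 0.00, a_22 = 76/760 = 0.10, a_32 = 304/760 = 0.40
  a_13 = 68/680 = 0.10, a_23 = 68/680 = 0.10, a_33 = 170/680 = 0.25
I − A =
  [   0.65     0.00    -0.10]
  [   0.00     0.90    -0.10]
  [  -0.35    -0.40     0.75]
Cofactors of I−A, C_ij = (−1)^(i+j)·(minor ij) (rows/columns in the sector order above):
  C_11 = (0.90)(0.75) − (-0.10)(-0.40) = 0.6350
  C_12 = −[(0.00)(0.75) − (-0.10)(-0.35)] = 0.0350
  C_13 = (0.00)(-0.40) − (0.90)(-0.35) = 0.3150
  C_21 = −[(0.00)(0.75) − (-0.10)(-0.40)] = 0.0400
  C_22 = (0.65)(0.75) − (-0.10)(-0.35) = 0.4525
  C_23 = −[(0.65)(-0.40) − (0.00)(-0.35)] = 0.2600
  C_31 = (0.00)(-0.10) − (-0.10)(0.90) = 0.0900
  C_32 = −[(0.65)(-0.10) − (-0.10)(0.00)] = 0.0650
  C_33 = (0.65)(0.90) − (0.00)(0.00) = 0.5850
det(I−A) = Σ_j (I−A)_1j·C_1j = (0.65)(0.6350) + (0.00)(0.0350) + (-0.10)(0.3150) = 0.38125
adj(I−A) = Cᵀ =
  [ 0.6350   0.0400   0.0900]
  [ 0.0350   0.4525   0.0650]
  [ 0.3150   0.2600   0.5850]
(I − A)⁻¹ = adj(I−A) / det(I−A) ≈
  [   1.6656     0.1049     0.2361]
  [   0.0918     1.1869     0.1705]
  [   0.8262     0.6820     1.5344]
Δx = (I − A)⁻¹ Δd with Δd having +30 in the Transport component and 0 elsewhere.
So Δx_3 = L_33 · (+30), where L_33 = adj(I−A)_33 / det(I−A) = 0.5850 / 0.38125.
Δx_3 = 0.5850 × (+30) / 0.38125 = 17.55 / 0.38125 ≈ 46.03.

Δx_3 = 46.03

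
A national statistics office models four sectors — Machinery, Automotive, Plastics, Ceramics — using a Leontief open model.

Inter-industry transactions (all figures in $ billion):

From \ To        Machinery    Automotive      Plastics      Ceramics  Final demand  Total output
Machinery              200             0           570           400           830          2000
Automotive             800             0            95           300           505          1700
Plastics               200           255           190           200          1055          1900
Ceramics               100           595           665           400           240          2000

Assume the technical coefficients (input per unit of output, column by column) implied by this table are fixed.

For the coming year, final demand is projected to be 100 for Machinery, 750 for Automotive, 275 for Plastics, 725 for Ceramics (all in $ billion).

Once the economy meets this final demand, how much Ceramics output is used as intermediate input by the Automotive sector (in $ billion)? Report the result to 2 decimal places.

Technical coefficients a_ij = z_ij / X_j:
  a_MM = 200/2000 = 0.10, a_AM = 800/2000 = 0.40, a_PM = 200/2000 = 0.10, a_CM = 100/2000 = 0.05
  a_MA = 0/1700 = 0.00, a_AA = 0/1700 = 0.00, a_PA = 255/1700 = 0.15, a_CA = 595/1700 = 0.35
  a_MP = 570/1900 = 0.30, a_AP = 95/1900 = 0.05, a_PP = 190/1900 = 0.10, a_CP = 665/1900 = 0.35
  a_MC = 400/2000 = 0.20, a_AC = 300/2000 = 0.15, a_PC = 200/2000 = 0.10, a_CC = 400/2000 = 0.20
I − A =
  [   0.90     0.00    -0.30    -0.20]
  [  -0.40     1.00    -0.05    -0.15]
  [  -0.10    -0.15     0.90    -0.10]
  [  -0.05    -0.35    -0.35     0.80]
Compute the cofactors C_ij = (−1)^(i+j)·(3×3 minor ij) of I−A; the adjugate is their transpose:
adj(I−A) = Cᵀ =
  [ 0.622125   0.120000   0.297750   0.215250]
  [ 0.290250   0.575000   0.209000   0.206500]
  [ 0.142875   0.145000   0.634750   0.142250]
  [ 0.228375   0.322500   0.387750   0.755250]
det(I−A) = Σ_j (I−A)_1j·C_1j = (0.90)(0.622125) + (0.00)(0.290250) + (-0.30)(0.142875) + (-0.20)(0.228375) = 0.471375
(I − A)⁻¹ = adj(I−A) / det(I−A) ≈
  [   1.3198     0.2546     0.6317     0.4566]
  [   0.6158     1.2198     0.4434     0.4381]
  [   0.3031     0.3076     1.3466     0.3018]
  [   0.4845     0.6842     0.8226     1.6022]
First solve x = (I − A)⁻¹ d = adj(I−A)·d / det(I−A); in particular x_A = (0.290250·100 + 0.575000·750 + 0.209000·275 + 0.206500·725) / 0.471375 = 667.4625 / 0.471375 ≈ 1415.9905.
Intermediate flow from C to A: z_CA = a_CA · x_A = 0.35 × 667.4625 / 0.471375 = 233.611875 / 0.471375 ≈ 495.60.

z_CA = 495.60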